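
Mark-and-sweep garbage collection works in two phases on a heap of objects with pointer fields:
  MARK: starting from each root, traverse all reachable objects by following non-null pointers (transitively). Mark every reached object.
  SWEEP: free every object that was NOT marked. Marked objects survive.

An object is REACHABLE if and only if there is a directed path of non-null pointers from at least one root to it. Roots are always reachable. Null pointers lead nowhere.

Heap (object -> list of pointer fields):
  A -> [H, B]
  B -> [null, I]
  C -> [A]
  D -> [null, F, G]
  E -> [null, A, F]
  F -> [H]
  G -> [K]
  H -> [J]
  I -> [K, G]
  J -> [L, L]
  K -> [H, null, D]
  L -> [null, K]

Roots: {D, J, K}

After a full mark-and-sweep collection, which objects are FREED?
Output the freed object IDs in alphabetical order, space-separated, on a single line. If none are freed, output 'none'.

Roots: D J K
Mark D: refs=null F G, marked=D
Mark J: refs=L L, marked=D J
Mark K: refs=H null D, marked=D J K
Mark F: refs=H, marked=D F J K
Mark G: refs=K, marked=D F G J K
Mark L: refs=null K, marked=D F G J K L
Mark H: refs=J, marked=D F G H J K L
Unmarked (collected): A B C E I

Answer: A B C E I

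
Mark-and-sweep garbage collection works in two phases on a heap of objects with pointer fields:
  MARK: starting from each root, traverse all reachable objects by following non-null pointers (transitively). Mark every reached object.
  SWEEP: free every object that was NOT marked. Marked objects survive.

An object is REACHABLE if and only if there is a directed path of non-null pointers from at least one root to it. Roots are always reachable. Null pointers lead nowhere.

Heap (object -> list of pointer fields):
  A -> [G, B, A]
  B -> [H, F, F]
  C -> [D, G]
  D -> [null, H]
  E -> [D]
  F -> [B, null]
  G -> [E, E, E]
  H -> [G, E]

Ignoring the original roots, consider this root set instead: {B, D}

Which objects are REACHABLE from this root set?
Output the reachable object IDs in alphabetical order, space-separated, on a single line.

Roots: B D
Mark B: refs=H F F, marked=B
Mark D: refs=null H, marked=B D
Mark H: refs=G E, marked=B D H
Mark F: refs=B null, marked=B D F H
Mark G: refs=E E E, marked=B D F G H
Mark E: refs=D, marked=B D E F G H
Unmarked (collected): A C

Answer: B D E F G H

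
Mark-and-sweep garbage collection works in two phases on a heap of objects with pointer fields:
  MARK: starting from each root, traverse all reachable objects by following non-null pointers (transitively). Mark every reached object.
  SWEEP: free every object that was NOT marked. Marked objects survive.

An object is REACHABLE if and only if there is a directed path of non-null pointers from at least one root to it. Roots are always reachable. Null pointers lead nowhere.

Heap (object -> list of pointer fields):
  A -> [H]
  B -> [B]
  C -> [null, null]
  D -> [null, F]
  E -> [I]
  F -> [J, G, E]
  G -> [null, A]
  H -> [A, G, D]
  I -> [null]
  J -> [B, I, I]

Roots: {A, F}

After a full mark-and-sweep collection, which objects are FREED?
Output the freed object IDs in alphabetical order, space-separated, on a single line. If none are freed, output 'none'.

Answer: C

Derivation:
Roots: A F
Mark A: refs=H, marked=A
Mark F: refs=J G E, marked=A F
Mark H: refs=A G D, marked=A F H
Mark J: refs=B I I, marked=A F H J
Mark G: refs=null A, marked=A F G H J
Mark E: refs=I, marked=A E F G H J
Mark D: refs=null F, marked=A D E F G H J
Mark B: refs=B, marked=A B D E F G H J
Mark I: refs=null, marked=A B D E F G H I J
Unmarked (collected): C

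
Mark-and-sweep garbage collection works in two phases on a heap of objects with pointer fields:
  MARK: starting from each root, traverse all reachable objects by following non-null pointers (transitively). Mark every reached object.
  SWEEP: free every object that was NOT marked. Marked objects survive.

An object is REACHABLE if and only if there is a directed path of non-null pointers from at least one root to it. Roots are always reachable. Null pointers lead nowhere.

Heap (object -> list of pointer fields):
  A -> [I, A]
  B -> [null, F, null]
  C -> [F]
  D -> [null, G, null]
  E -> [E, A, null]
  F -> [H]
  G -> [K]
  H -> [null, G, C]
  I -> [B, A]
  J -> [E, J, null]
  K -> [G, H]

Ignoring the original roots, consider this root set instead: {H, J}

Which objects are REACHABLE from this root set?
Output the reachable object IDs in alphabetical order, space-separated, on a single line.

Roots: H J
Mark H: refs=null G C, marked=H
Mark J: refs=E J null, marked=H J
Mark G: refs=K, marked=G H J
Mark C: refs=F, marked=C G H J
Mark E: refs=E A null, marked=C E G H J
Mark K: refs=G H, marked=C E G H J K
Mark F: refs=H, marked=C E F G H J K
Mark A: refs=I A, marked=A C E F G H J K
Mark I: refs=B A, marked=A C E F G H I J K
Mark B: refs=null F null, marked=A B C E F G H I J K
Unmarked (collected): D

Answer: A B C E F G H I J K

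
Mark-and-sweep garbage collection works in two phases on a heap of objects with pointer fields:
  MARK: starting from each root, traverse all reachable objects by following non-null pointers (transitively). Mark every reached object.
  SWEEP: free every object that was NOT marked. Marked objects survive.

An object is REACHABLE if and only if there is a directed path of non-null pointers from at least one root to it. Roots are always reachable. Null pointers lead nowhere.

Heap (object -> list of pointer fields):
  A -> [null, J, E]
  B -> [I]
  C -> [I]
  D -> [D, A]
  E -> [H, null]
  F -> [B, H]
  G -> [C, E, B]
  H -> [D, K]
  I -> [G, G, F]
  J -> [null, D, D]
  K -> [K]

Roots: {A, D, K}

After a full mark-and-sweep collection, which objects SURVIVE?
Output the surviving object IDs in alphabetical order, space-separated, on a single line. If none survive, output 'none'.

Answer: A D E H J K

Derivation:
Roots: A D K
Mark A: refs=null J E, marked=A
Mark D: refs=D A, marked=A D
Mark K: refs=K, marked=A D K
Mark J: refs=null D D, marked=A D J K
Mark E: refs=H null, marked=A D E J K
Mark H: refs=D K, marked=A D E H J K
Unmarked (collected): B C F G I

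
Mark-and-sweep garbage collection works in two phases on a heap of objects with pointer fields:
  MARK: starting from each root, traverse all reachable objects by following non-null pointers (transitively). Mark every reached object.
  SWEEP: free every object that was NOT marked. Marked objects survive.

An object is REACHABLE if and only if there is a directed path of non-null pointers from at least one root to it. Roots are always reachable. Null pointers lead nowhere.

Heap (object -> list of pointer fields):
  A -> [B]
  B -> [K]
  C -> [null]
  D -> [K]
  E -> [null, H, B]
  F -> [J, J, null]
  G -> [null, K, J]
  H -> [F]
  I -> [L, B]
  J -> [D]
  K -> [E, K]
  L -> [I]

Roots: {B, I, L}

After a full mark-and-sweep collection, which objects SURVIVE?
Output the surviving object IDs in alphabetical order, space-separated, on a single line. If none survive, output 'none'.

Roots: B I L
Mark B: refs=K, marked=B
Mark I: refs=L B, marked=B I
Mark L: refs=I, marked=B I L
Mark K: refs=E K, marked=B I K L
Mark E: refs=null H B, marked=B E I K L
Mark H: refs=F, marked=B E H I K L
Mark F: refs=J J null, marked=B E F H I K L
Mark J: refs=D, marked=B E F H I J K L
Mark D: refs=K, marked=B D E F H I J K L
Unmarked (collected): A C G

Answer: B D E F H I J K L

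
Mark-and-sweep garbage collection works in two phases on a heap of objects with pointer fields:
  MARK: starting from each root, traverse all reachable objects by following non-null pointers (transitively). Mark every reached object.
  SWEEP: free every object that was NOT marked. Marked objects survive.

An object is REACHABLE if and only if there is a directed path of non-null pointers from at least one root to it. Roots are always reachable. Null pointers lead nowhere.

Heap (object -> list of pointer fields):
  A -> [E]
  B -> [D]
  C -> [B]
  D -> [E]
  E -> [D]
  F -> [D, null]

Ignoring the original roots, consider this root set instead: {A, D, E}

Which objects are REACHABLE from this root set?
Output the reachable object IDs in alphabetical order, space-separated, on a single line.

Answer: A D E

Derivation:
Roots: A D E
Mark A: refs=E, marked=A
Mark D: refs=E, marked=A D
Mark E: refs=D, marked=A D E
Unmarked (collected): B C F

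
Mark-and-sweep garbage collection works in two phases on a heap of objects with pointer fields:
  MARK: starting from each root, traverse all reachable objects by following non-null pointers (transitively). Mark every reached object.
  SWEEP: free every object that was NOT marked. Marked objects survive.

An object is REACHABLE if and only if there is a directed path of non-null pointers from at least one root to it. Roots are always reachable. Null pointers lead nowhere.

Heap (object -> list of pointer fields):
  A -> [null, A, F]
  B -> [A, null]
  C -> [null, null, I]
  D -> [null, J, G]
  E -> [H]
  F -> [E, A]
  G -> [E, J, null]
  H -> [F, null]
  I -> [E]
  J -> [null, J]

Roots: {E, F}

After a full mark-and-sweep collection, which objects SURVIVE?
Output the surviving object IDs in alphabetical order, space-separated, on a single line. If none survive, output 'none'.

Answer: A E F H

Derivation:
Roots: E F
Mark E: refs=H, marked=E
Mark F: refs=E A, marked=E F
Mark H: refs=F null, marked=E F H
Mark A: refs=null A F, marked=A E F H
Unmarked (collected): B C D G I J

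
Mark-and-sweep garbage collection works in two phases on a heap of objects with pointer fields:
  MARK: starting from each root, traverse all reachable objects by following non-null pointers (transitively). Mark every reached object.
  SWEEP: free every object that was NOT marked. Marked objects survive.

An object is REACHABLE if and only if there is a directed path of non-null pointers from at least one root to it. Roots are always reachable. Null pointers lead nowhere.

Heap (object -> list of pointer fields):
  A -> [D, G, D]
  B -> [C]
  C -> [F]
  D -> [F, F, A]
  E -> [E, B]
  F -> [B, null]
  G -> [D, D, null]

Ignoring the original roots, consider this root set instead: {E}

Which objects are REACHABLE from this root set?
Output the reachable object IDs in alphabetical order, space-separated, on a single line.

Answer: B C E F

Derivation:
Roots: E
Mark E: refs=E B, marked=E
Mark B: refs=C, marked=B E
Mark C: refs=F, marked=B C E
Mark F: refs=B null, marked=B C E F
Unmarked (collected): A D G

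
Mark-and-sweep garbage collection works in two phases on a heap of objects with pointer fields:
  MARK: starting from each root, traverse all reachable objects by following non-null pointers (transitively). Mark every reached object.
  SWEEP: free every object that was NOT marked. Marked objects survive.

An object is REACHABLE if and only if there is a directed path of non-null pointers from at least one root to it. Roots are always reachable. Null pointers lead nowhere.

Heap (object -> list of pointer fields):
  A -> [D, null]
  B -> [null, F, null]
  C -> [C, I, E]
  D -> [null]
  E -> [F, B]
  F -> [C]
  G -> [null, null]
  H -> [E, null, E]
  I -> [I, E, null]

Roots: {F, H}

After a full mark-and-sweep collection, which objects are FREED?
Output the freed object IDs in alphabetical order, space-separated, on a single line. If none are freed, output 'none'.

Roots: F H
Mark F: refs=C, marked=F
Mark H: refs=E null E, marked=F H
Mark C: refs=C I E, marked=C F H
Mark E: refs=F B, marked=C E F H
Mark I: refs=I E null, marked=C E F H I
Mark B: refs=null F null, marked=B C E F H I
Unmarked (collected): A D G

Answer: A D G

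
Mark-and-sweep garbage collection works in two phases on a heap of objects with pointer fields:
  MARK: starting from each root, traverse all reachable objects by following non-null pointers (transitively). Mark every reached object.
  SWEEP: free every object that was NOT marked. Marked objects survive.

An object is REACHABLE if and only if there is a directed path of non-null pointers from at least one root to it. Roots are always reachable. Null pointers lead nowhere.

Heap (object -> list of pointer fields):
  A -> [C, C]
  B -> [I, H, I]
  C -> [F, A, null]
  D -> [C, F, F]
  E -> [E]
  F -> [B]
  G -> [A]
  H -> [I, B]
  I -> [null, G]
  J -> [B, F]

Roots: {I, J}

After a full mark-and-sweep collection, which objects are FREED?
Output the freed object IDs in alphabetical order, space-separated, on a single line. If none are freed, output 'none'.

Answer: D E

Derivation:
Roots: I J
Mark I: refs=null G, marked=I
Mark J: refs=B F, marked=I J
Mark G: refs=A, marked=G I J
Mark B: refs=I H I, marked=B G I J
Mark F: refs=B, marked=B F G I J
Mark A: refs=C C, marked=A B F G I J
Mark H: refs=I B, marked=A B F G H I J
Mark C: refs=F A null, marked=A B C F G H I J
Unmarked (collected): D E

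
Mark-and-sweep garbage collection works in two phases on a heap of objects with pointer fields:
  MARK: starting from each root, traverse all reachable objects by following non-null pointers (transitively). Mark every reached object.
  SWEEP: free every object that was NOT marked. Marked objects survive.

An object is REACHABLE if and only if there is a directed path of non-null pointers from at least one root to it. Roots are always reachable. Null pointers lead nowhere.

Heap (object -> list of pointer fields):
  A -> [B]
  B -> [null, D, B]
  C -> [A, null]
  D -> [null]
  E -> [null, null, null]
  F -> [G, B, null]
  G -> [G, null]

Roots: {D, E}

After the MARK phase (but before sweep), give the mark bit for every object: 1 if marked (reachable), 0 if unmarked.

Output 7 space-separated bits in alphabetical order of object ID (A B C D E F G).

Roots: D E
Mark D: refs=null, marked=D
Mark E: refs=null null null, marked=D E
Unmarked (collected): A B C F G

Answer: 0 0 0 1 1 0 0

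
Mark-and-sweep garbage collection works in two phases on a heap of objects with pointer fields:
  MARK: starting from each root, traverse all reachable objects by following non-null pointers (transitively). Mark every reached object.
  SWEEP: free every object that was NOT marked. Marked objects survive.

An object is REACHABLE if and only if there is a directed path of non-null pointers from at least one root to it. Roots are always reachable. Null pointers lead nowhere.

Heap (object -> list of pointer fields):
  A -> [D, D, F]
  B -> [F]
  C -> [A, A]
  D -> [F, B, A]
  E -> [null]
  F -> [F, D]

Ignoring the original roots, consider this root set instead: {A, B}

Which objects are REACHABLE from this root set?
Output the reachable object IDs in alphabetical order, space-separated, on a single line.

Answer: A B D F

Derivation:
Roots: A B
Mark A: refs=D D F, marked=A
Mark B: refs=F, marked=A B
Mark D: refs=F B A, marked=A B D
Mark F: refs=F D, marked=A B D F
Unmarked (collected): C E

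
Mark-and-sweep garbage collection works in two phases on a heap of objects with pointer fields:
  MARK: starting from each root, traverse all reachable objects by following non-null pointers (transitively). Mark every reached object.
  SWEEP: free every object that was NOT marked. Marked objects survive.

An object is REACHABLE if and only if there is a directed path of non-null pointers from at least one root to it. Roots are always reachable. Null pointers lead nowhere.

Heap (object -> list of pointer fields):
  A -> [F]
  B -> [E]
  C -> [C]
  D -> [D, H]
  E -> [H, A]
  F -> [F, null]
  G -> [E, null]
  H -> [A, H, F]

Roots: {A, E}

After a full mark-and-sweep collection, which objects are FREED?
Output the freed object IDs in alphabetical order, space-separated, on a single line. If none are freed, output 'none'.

Roots: A E
Mark A: refs=F, marked=A
Mark E: refs=H A, marked=A E
Mark F: refs=F null, marked=A E F
Mark H: refs=A H F, marked=A E F H
Unmarked (collected): B C D G

Answer: B C D G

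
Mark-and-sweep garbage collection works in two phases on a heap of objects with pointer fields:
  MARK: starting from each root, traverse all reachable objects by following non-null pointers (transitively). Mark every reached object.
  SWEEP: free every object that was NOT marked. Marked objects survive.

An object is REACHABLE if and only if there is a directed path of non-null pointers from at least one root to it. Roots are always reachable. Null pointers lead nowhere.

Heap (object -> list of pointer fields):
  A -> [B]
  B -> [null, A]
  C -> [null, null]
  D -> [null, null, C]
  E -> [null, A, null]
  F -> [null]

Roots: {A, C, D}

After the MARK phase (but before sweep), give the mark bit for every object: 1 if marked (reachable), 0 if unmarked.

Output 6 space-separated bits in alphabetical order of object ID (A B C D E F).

Roots: A C D
Mark A: refs=B, marked=A
Mark C: refs=null null, marked=A C
Mark D: refs=null null C, marked=A C D
Mark B: refs=null A, marked=A B C D
Unmarked (collected): E F

Answer: 1 1 1 1 0 0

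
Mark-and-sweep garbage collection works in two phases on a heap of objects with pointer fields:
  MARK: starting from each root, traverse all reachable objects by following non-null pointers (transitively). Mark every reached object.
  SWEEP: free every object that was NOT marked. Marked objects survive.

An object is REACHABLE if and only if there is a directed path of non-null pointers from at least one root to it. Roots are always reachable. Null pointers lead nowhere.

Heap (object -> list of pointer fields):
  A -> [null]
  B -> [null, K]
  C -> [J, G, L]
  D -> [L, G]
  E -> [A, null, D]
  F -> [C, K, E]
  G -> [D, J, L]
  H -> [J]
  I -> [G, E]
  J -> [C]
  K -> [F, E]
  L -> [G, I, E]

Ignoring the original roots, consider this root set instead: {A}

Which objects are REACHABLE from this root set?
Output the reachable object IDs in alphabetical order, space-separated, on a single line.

Answer: A

Derivation:
Roots: A
Mark A: refs=null, marked=A
Unmarked (collected): B C D E F G H I J K L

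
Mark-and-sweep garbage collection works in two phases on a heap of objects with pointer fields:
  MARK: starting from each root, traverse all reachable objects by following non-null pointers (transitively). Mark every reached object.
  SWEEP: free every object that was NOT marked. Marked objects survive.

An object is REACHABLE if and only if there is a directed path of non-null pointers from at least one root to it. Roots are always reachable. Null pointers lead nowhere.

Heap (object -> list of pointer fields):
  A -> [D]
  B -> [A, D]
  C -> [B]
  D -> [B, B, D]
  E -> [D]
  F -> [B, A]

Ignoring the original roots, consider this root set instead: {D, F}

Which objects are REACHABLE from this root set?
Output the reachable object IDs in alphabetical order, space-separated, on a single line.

Roots: D F
Mark D: refs=B B D, marked=D
Mark F: refs=B A, marked=D F
Mark B: refs=A D, marked=B D F
Mark A: refs=D, marked=A B D F
Unmarked (collected): C E

Answer: A B D F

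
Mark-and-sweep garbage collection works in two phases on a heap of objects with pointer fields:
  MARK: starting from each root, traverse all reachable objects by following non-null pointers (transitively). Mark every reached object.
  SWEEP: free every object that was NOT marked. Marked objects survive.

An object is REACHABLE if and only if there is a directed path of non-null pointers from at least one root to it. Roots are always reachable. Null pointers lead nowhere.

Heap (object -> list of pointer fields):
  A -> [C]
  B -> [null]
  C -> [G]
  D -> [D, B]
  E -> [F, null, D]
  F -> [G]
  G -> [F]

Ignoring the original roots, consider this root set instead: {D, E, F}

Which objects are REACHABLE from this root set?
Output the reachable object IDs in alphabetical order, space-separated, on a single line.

Answer: B D E F G

Derivation:
Roots: D E F
Mark D: refs=D B, marked=D
Mark E: refs=F null D, marked=D E
Mark F: refs=G, marked=D E F
Mark B: refs=null, marked=B D E F
Mark G: refs=F, marked=B D E F G
Unmarked (collected): A C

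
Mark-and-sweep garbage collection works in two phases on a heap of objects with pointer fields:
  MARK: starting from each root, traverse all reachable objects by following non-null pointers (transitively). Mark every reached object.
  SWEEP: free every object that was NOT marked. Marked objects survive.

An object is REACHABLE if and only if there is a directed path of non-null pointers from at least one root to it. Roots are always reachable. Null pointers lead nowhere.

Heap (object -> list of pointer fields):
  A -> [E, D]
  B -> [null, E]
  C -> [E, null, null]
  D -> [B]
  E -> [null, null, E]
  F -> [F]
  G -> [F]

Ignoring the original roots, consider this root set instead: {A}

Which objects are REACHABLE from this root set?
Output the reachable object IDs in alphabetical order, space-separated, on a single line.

Roots: A
Mark A: refs=E D, marked=A
Mark E: refs=null null E, marked=A E
Mark D: refs=B, marked=A D E
Mark B: refs=null E, marked=A B D E
Unmarked (collected): C F G

Answer: A B D E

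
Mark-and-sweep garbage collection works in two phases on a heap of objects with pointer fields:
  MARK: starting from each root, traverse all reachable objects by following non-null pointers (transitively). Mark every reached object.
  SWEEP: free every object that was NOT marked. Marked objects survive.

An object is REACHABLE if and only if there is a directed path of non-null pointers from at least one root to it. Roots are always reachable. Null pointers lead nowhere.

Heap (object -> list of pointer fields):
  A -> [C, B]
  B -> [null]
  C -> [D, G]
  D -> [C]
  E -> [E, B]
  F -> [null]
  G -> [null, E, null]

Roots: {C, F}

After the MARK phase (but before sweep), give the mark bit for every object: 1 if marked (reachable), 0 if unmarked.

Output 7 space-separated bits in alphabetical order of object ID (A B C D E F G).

Answer: 0 1 1 1 1 1 1

Derivation:
Roots: C F
Mark C: refs=D G, marked=C
Mark F: refs=null, marked=C F
Mark D: refs=C, marked=C D F
Mark G: refs=null E null, marked=C D F G
Mark E: refs=E B, marked=C D E F G
Mark B: refs=null, marked=B C D E F G
Unmarked (collected): A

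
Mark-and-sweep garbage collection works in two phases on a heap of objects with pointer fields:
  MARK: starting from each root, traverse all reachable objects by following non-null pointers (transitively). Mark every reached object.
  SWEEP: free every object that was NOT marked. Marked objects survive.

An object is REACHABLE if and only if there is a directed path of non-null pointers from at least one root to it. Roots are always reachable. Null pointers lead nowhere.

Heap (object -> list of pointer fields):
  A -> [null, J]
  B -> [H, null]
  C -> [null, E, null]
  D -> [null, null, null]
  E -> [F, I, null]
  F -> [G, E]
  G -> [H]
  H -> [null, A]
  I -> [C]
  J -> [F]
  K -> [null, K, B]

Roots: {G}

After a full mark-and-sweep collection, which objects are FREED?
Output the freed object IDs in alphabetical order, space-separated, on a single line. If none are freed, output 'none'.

Roots: G
Mark G: refs=H, marked=G
Mark H: refs=null A, marked=G H
Mark A: refs=null J, marked=A G H
Mark J: refs=F, marked=A G H J
Mark F: refs=G E, marked=A F G H J
Mark E: refs=F I null, marked=A E F G H J
Mark I: refs=C, marked=A E F G H I J
Mark C: refs=null E null, marked=A C E F G H I J
Unmarked (collected): B D K

Answer: B D K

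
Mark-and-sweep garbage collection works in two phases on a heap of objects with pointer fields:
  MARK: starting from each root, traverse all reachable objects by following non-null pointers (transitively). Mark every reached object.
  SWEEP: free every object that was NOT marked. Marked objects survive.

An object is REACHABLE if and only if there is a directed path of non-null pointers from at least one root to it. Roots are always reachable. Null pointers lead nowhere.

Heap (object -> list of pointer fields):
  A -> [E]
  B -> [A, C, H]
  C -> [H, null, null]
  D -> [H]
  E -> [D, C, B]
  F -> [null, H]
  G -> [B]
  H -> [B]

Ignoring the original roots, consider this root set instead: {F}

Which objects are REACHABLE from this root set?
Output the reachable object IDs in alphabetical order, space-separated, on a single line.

Roots: F
Mark F: refs=null H, marked=F
Mark H: refs=B, marked=F H
Mark B: refs=A C H, marked=B F H
Mark A: refs=E, marked=A B F H
Mark C: refs=H null null, marked=A B C F H
Mark E: refs=D C B, marked=A B C E F H
Mark D: refs=H, marked=A B C D E F H
Unmarked (collected): G

Answer: A B C D E F H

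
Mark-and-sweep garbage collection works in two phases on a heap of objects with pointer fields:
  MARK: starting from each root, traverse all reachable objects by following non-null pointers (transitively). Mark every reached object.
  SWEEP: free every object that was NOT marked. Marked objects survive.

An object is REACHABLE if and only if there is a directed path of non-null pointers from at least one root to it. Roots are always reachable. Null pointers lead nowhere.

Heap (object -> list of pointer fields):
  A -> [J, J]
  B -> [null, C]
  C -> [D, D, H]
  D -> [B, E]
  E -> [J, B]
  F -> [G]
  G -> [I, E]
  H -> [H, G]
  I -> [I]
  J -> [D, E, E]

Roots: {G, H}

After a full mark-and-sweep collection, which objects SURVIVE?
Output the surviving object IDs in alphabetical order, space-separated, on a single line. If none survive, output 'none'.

Answer: B C D E G H I J

Derivation:
Roots: G H
Mark G: refs=I E, marked=G
Mark H: refs=H G, marked=G H
Mark I: refs=I, marked=G H I
Mark E: refs=J B, marked=E G H I
Mark J: refs=D E E, marked=E G H I J
Mark B: refs=null C, marked=B E G H I J
Mark D: refs=B E, marked=B D E G H I J
Mark C: refs=D D H, marked=B C D E G H I J
Unmarked (collected): A F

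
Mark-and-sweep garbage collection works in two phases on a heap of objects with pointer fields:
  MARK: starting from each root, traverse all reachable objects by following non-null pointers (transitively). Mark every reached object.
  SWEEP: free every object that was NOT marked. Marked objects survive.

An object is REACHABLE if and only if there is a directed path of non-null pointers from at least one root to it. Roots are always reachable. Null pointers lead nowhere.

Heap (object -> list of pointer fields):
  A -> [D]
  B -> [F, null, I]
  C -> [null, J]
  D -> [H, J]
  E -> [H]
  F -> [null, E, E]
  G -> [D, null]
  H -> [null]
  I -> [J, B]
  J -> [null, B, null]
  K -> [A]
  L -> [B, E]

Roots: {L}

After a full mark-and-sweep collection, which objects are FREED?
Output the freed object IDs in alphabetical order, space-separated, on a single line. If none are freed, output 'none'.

Roots: L
Mark L: refs=B E, marked=L
Mark B: refs=F null I, marked=B L
Mark E: refs=H, marked=B E L
Mark F: refs=null E E, marked=B E F L
Mark I: refs=J B, marked=B E F I L
Mark H: refs=null, marked=B E F H I L
Mark J: refs=null B null, marked=B E F H I J L
Unmarked (collected): A C D G K

Answer: A C D G K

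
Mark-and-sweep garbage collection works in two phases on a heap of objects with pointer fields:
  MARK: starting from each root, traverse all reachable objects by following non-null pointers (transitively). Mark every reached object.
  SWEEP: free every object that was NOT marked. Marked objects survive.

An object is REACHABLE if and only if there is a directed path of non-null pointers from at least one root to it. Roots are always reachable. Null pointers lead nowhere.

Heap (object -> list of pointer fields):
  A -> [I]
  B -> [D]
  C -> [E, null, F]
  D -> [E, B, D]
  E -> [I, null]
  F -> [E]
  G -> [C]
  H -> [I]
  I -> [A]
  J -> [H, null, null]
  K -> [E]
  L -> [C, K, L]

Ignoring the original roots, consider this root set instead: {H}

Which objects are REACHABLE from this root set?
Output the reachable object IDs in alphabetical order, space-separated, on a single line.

Roots: H
Mark H: refs=I, marked=H
Mark I: refs=A, marked=H I
Mark A: refs=I, marked=A H I
Unmarked (collected): B C D E F G J K L

Answer: A H I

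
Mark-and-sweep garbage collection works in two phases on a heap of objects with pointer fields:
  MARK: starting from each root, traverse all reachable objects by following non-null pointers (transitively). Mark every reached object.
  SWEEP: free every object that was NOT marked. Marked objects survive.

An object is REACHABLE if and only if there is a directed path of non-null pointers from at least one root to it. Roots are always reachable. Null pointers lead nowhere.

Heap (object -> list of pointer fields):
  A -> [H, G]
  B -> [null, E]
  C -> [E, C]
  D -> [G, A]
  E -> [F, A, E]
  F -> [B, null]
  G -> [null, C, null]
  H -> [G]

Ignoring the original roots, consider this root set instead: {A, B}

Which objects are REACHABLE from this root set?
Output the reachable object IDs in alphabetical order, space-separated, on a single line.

Answer: A B C E F G H

Derivation:
Roots: A B
Mark A: refs=H G, marked=A
Mark B: refs=null E, marked=A B
Mark H: refs=G, marked=A B H
Mark G: refs=null C null, marked=A B G H
Mark E: refs=F A E, marked=A B E G H
Mark C: refs=E C, marked=A B C E G H
Mark F: refs=B null, marked=A B C E F G H
Unmarked (collected): D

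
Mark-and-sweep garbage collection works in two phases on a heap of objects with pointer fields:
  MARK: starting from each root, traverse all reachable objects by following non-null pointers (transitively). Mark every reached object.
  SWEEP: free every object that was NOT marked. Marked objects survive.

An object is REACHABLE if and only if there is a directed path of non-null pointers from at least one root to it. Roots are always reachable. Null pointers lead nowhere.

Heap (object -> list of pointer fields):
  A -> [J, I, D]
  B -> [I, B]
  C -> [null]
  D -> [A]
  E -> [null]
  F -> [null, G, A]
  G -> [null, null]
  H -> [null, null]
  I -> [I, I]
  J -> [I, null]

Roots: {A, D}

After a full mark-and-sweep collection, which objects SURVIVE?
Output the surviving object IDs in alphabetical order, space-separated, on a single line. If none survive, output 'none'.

Answer: A D I J

Derivation:
Roots: A D
Mark A: refs=J I D, marked=A
Mark D: refs=A, marked=A D
Mark J: refs=I null, marked=A D J
Mark I: refs=I I, marked=A D I J
Unmarked (collected): B C E F G H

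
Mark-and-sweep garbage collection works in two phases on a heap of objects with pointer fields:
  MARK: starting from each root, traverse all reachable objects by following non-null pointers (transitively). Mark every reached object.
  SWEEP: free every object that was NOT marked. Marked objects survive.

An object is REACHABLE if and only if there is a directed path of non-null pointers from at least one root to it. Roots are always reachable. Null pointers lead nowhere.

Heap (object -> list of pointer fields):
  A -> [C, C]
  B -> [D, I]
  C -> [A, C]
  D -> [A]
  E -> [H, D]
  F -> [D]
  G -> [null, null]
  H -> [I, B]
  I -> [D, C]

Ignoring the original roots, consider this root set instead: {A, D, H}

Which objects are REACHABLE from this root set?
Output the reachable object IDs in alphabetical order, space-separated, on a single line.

Roots: A D H
Mark A: refs=C C, marked=A
Mark D: refs=A, marked=A D
Mark H: refs=I B, marked=A D H
Mark C: refs=A C, marked=A C D H
Mark I: refs=D C, marked=A C D H I
Mark B: refs=D I, marked=A B C D H I
Unmarked (collected): E F G

Answer: A B C D H I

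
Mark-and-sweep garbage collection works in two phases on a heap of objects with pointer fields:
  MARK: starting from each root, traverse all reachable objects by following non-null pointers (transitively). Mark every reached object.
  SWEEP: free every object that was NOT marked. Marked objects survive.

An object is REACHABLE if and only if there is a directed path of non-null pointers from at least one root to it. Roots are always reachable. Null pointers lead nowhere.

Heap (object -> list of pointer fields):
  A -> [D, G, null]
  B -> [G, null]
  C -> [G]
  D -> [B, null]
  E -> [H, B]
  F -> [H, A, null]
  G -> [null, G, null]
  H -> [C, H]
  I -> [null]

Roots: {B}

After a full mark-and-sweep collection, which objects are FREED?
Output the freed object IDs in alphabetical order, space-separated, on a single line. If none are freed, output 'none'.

Answer: A C D E F H I

Derivation:
Roots: B
Mark B: refs=G null, marked=B
Mark G: refs=null G null, marked=B G
Unmarked (collected): A C D E F H I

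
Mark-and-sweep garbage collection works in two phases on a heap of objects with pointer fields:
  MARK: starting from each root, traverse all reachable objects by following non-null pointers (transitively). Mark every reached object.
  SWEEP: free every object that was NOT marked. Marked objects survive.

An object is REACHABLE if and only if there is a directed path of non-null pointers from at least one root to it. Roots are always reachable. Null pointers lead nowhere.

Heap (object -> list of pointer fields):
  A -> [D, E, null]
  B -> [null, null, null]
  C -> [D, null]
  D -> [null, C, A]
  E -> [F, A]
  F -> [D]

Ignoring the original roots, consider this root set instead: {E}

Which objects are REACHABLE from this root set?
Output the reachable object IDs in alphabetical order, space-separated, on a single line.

Roots: E
Mark E: refs=F A, marked=E
Mark F: refs=D, marked=E F
Mark A: refs=D E null, marked=A E F
Mark D: refs=null C A, marked=A D E F
Mark C: refs=D null, marked=A C D E F
Unmarked (collected): B

Answer: A C D E F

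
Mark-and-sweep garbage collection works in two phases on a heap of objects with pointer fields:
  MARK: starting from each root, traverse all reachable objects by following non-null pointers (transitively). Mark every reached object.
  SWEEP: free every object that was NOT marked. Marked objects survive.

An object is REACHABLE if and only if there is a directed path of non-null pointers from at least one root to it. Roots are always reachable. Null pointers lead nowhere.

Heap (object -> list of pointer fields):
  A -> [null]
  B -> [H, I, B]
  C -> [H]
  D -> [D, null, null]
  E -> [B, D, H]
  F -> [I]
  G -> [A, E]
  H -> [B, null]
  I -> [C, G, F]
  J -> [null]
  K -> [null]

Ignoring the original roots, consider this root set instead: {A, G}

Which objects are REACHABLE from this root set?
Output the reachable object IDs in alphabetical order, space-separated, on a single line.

Roots: A G
Mark A: refs=null, marked=A
Mark G: refs=A E, marked=A G
Mark E: refs=B D H, marked=A E G
Mark B: refs=H I B, marked=A B E G
Mark D: refs=D null null, marked=A B D E G
Mark H: refs=B null, marked=A B D E G H
Mark I: refs=C G F, marked=A B D E G H I
Mark C: refs=H, marked=A B C D E G H I
Mark F: refs=I, marked=A B C D E F G H I
Unmarked (collected): J K

Answer: A B C D E F G H I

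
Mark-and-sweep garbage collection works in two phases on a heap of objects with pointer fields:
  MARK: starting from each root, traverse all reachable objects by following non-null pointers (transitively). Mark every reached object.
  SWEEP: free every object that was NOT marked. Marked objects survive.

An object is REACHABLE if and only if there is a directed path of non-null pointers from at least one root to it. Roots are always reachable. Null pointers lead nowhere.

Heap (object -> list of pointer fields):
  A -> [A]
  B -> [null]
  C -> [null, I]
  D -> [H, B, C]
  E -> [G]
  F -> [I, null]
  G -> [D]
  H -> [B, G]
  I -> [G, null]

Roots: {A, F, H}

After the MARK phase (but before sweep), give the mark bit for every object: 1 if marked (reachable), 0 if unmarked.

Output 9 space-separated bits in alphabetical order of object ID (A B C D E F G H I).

Roots: A F H
Mark A: refs=A, marked=A
Mark F: refs=I null, marked=A F
Mark H: refs=B G, marked=A F H
Mark I: refs=G null, marked=A F H I
Mark B: refs=null, marked=A B F H I
Mark G: refs=D, marked=A B F G H I
Mark D: refs=H B C, marked=A B D F G H I
Mark C: refs=null I, marked=A B C D F G H I
Unmarked (collected): E

Answer: 1 1 1 1 0 1 1 1 1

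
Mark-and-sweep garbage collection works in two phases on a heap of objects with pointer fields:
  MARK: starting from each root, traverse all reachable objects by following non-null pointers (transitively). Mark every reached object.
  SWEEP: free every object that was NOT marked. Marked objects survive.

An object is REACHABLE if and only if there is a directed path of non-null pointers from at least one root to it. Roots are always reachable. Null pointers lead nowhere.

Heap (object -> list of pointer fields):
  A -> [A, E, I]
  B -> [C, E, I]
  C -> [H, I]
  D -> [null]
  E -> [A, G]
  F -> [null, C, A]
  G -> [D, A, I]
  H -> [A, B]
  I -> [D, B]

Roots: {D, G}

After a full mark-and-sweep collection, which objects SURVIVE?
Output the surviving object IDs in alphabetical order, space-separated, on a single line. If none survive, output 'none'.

Answer: A B C D E G H I

Derivation:
Roots: D G
Mark D: refs=null, marked=D
Mark G: refs=D A I, marked=D G
Mark A: refs=A E I, marked=A D G
Mark I: refs=D B, marked=A D G I
Mark E: refs=A G, marked=A D E G I
Mark B: refs=C E I, marked=A B D E G I
Mark C: refs=H I, marked=A B C D E G I
Mark H: refs=A B, marked=A B C D E G H I
Unmarked (collected): F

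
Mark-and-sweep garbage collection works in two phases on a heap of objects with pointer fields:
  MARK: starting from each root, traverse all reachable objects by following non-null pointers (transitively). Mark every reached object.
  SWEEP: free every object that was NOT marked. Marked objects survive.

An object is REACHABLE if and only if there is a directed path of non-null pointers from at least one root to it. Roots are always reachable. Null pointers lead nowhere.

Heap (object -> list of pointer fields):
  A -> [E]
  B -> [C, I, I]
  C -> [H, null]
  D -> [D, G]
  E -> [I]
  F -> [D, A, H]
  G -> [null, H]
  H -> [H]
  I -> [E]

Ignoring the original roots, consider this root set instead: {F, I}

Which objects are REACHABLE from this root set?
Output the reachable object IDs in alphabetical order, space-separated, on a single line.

Roots: F I
Mark F: refs=D A H, marked=F
Mark I: refs=E, marked=F I
Mark D: refs=D G, marked=D F I
Mark A: refs=E, marked=A D F I
Mark H: refs=H, marked=A D F H I
Mark E: refs=I, marked=A D E F H I
Mark G: refs=null H, marked=A D E F G H I
Unmarked (collected): B C

Answer: A D E F G H I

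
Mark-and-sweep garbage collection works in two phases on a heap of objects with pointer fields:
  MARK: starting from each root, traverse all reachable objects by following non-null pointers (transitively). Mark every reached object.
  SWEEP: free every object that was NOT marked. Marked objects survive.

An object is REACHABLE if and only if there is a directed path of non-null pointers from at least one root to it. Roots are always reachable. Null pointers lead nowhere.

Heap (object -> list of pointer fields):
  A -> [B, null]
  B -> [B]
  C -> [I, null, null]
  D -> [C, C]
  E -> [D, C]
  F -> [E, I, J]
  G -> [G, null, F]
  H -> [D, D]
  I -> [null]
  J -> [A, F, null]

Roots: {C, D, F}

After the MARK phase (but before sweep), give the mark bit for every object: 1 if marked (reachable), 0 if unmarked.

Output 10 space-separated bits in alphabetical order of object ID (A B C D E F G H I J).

Roots: C D F
Mark C: refs=I null null, marked=C
Mark D: refs=C C, marked=C D
Mark F: refs=E I J, marked=C D F
Mark I: refs=null, marked=C D F I
Mark E: refs=D C, marked=C D E F I
Mark J: refs=A F null, marked=C D E F I J
Mark A: refs=B null, marked=A C D E F I J
Mark B: refs=B, marked=A B C D E F I J
Unmarked (collected): G H

Answer: 1 1 1 1 1 1 0 0 1 1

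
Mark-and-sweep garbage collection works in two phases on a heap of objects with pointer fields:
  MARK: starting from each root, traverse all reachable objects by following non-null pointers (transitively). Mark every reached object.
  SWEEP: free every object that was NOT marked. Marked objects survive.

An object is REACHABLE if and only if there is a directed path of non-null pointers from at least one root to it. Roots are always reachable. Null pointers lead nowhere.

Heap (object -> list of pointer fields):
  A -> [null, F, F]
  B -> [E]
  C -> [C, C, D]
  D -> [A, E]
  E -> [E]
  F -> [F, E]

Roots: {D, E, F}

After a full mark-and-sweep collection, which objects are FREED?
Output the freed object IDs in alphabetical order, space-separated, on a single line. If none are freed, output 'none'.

Roots: D E F
Mark D: refs=A E, marked=D
Mark E: refs=E, marked=D E
Mark F: refs=F E, marked=D E F
Mark A: refs=null F F, marked=A D E F
Unmarked (collected): B C

Answer: B C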